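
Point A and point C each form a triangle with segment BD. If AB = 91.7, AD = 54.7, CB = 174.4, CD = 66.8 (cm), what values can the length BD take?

107.6 < BD < 146.4

From triangle ABD: |91.7 − 54.7| < BD < 91.7 + 54.7, i.e. 37.0 < BD < 146.4.
From triangle CBD: 107.6 < BD < 241.2.
Both must hold, so BD lies in the intersection.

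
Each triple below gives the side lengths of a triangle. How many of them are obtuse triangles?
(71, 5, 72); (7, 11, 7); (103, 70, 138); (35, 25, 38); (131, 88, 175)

4

(71,5,72): 5²+71² = 5066 < 5184 = 72² → obtuse
(7,11,7): 7²+7² = 98 < 121 = 11² → obtuse
(103,70,138): 70²+103² = 15509 < 19044 = 138² → obtuse
(35,25,38): 25²+35² = 1850 > 1444 = 38² → acute
(131,88,175): 88²+131² = 24905 < 30625 = 175² → obtuse
4 of the 5 are obtuse.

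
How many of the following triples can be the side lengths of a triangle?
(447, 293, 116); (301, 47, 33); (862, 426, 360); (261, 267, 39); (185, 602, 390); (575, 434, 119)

1

(116,293,447): 116+293 ≤ 447 → not valid
(33,47,301): 33+47 ≤ 301 → not valid
(360,426,862): 360+426 ≤ 862 → not valid
(39,261,267): 39+261 > 267 → valid
(185,390,602): 185+390 ≤ 602 → not valid
(119,434,575): 119+434 ≤ 575 → not valid
1 of the 6 triples forms a triangle.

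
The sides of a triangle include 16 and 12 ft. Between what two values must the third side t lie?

By the triangle inequality, t must be less than 16 + 12 = 28 and greater than |16 − 12| = 4.

4 < t < 28 (ft)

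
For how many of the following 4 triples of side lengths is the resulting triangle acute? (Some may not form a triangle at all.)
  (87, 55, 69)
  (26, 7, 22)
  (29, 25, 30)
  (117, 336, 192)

2

(87,55,69): 55²+69² = 7786 > 7569 = 87² → acute
(26,7,22): 7²+22² = 533 < 676 = 26² → obtuse
(29,25,30): 25²+29² = 1466 > 900 = 30² → acute
(117,336,192): 117+192 ≤ 336, not a triangle
2 of the 4 are acute.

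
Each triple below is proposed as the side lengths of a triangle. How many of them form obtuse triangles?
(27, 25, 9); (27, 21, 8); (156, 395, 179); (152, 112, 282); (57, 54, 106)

(27,25,9): 9²+25² = 706 < 729 = 27² → obtuse
(27,21,8): 8²+21² = 505 < 729 = 27² → obtuse
(156,395,179): 156+179 ≤ 395, not a triangle
(152,112,282): 112+152 ≤ 282, not a triangle
(57,54,106): 54²+57² = 6165 < 11236 = 106² → obtuse
3 of the 5 are obtuse.

3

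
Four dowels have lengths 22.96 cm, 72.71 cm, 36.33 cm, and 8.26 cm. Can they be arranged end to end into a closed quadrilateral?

For a quadrilateral, each side must be shorter than the sum of the others.
Here the longest side is 72.71, but the remaining 3 sides sum to only 67.55.

No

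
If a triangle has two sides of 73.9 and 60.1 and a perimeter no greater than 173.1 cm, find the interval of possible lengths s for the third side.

Triangle inequality alone gives 13.8 < s < 134.0.
The perimeter condition gives s ≤ 173.1 − 73.9 − 60.1 = 39.1.
Intersecting the two: 13.8 < s ≤ 39.1.

13.8 < s ≤ 39.1 cm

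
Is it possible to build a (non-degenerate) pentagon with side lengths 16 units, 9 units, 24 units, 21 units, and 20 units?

Yes

A pentagon exists iff every side is shorter than the sum of the others — equivalently, the longest side is less than the sum of the rest.
Longest side 24 < 66 (sum of the remaining 4), so yes.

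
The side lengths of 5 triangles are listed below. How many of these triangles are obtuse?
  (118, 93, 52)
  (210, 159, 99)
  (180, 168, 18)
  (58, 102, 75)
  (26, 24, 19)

(118,93,52): 52²+93² = 11353 < 13924 = 118² → obtuse
(210,159,99): 99²+159² = 35082 < 44100 = 210² → obtuse
(180,168,18): 18²+168² = 28548 < 32400 = 180² → obtuse
(58,102,75): 58²+75² = 8989 < 10404 = 102² → obtuse
(26,24,19): 19²+24² = 937 > 676 = 26² → acute
4 of the 5 are obtuse.

4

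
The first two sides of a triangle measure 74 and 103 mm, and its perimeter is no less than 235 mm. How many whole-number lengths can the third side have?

Triangle inequality: 29 < x < 177. Perimeter ≥ 235 gives x ≥ 235 − 74 − 103 = 58.
So 58 ≤ x < 177; integers 58 through 176: 119 values.

119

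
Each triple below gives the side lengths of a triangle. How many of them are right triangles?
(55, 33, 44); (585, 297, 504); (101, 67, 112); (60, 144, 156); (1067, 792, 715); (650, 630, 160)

(55,33,44): 33²+44² = 3025 = 55² → right
(585,297,504): 297²+504² = 342225 = 585² → right
(101,67,112): 67²+101² = 14690 > 12544 = 112² → acute
(60,144,156): 60²+144² = 24336 = 156² → right
(1067,792,715): 715²+792² = 1138489 = 1067² → right
(650,630,160): 160²+630² = 422500 = 650² → right
5 of the 6 are right.

5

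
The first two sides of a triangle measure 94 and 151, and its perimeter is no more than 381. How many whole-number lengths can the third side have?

79

Triangle inequality: 57 < x < 245. Perimeter ≤ 381 gives x ≤ 381 − 94 − 151 = 136.
So 57 < x ≤ 136; integers 58 through 136: 79 values.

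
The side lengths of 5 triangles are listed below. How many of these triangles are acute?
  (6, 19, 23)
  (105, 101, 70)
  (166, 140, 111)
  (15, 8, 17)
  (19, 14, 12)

(6,19,23): 6²+19² = 397 < 529 = 23² → obtuse
(105,101,70): 70²+101² = 15101 > 11025 = 105² → acute
(166,140,111): 111²+140² = 31921 > 27556 = 166² → acute
(15,8,17): 8²+15² = 289 = 17² → right
(19,14,12): 12²+14² = 340 < 361 = 19² → obtuse
2 of the 5 are acute.

2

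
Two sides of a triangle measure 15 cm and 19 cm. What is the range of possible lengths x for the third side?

By the triangle inequality, x must be less than 15 + 19 = 34 and greater than |15 − 19| = 4.

4 < x < 34 (cm)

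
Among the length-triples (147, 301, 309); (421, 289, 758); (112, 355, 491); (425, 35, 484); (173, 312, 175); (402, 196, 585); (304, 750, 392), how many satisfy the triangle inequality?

(147,301,309): 147+301 > 309 → valid
(289,421,758): 289+421 ≤ 758 → not valid
(112,355,491): 112+355 ≤ 491 → not valid
(35,425,484): 35+425 ≤ 484 → not valid
(173,175,312): 173+175 > 312 → valid
(196,402,585): 196+402 > 585 → valid
(304,392,750): 304+392 ≤ 750 → not valid
3 of the 7 triples form a triangle.

3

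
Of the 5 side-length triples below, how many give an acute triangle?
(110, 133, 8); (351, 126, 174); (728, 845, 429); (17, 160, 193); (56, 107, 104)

1

(110,133,8): 8+110 ≤ 133, not a triangle
(351,126,174): 126+174 ≤ 351, not a triangle
(728,845,429): 429²+728² = 714025 = 845² → right
(17,160,193): 17+160 ≤ 193, not a triangle
(56,107,104): 56²+104² = 13952 > 11449 = 107² → acute
1 of the 5 is acute.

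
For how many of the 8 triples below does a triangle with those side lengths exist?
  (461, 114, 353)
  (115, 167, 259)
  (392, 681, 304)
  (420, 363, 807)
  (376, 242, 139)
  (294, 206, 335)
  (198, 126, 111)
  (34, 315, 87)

(114,353,461): 114+353 > 461 → valid
(115,167,259): 115+167 > 259 → valid
(304,392,681): 304+392 > 681 → valid
(363,420,807): 363+420 ≤ 807 → not valid
(139,242,376): 139+242 > 376 → valid
(206,294,335): 206+294 > 335 → valid
(111,126,198): 111+126 > 198 → valid
(34,87,315): 34+87 ≤ 315 → not valid
6 of the 8 triples form a triangle.

6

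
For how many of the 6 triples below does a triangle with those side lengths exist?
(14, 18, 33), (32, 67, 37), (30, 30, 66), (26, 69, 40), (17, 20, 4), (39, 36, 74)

(14,18,33): 14+18 ≤ 33 → not valid
(32,37,67): 32+37 > 67 → valid
(30,30,66): 30+30 ≤ 66 → not valid
(26,40,69): 26+40 ≤ 69 → not valid
(4,17,20): 4+17 > 20 → valid
(36,39,74): 36+39 > 74 → valid
3 of the 6 triples form a triangle.

3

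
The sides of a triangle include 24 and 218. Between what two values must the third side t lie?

194 < t < 242

By the triangle inequality, t must be less than 24 + 218 = 242 and greater than |24 − 218| = 194.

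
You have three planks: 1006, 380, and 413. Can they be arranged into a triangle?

The longest side is 1006, but the other two sum to only 793.
793 < 1006, so the triangle inequality fails.

No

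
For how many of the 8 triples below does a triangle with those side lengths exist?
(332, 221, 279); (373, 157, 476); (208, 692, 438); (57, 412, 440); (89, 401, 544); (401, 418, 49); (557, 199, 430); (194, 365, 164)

(221,279,332): 221+279 > 332 → valid
(157,373,476): 157+373 > 476 → valid
(208,438,692): 208+438 ≤ 692 → not valid
(57,412,440): 57+412 > 440 → valid
(89,401,544): 89+401 ≤ 544 → not valid
(49,401,418): 49+401 > 418 → valid
(199,430,557): 199+430 > 557 → valid
(164,194,365): 164+194 ≤ 365 → not valid
5 of the 8 triples form a triangle.

5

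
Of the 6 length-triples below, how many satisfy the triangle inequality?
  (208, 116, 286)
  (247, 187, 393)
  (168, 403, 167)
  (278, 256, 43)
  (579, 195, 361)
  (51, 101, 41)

3

(116,208,286): 116+208 > 286 → valid
(187,247,393): 187+247 > 393 → valid
(167,168,403): 167+168 ≤ 403 → not valid
(43,256,278): 43+256 > 278 → valid
(195,361,579): 195+361 ≤ 579 → not valid
(41,51,101): 41+51 ≤ 101 → not valid
3 of the 6 triples form a triangle.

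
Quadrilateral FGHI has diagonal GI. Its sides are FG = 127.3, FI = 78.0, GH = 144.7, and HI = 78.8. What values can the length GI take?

From triangle FGI: |127.3 − 78.0| < GI < 127.3 + 78.0, i.e. 49.3 < GI < 205.3.
From triangle HGI: 65.9 < GI < 223.5.
Both must hold, so GI lies in the intersection.

65.9 < GI < 205.3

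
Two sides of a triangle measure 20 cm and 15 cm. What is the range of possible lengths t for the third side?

By the triangle inequality, t must be less than 20 + 15 = 35 and greater than |20 − 15| = 5.

5 < t < 35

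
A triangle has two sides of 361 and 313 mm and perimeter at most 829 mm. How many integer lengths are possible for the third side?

Triangle inequality: 48 < x < 674. Perimeter ≤ 829 gives x ≤ 829 − 361 − 313 = 155.
So 48 < x ≤ 155; integers 49 through 155: 107 values.

107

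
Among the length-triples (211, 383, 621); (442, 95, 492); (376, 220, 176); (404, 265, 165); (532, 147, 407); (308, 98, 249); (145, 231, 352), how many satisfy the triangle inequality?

(211,383,621): 211+383 ≤ 621 → not valid
(95,442,492): 95+442 > 492 → valid
(176,220,376): 176+220 > 376 → valid
(165,265,404): 165+265 > 404 → valid
(147,407,532): 147+407 > 532 → valid
(98,249,308): 98+249 > 308 → valid
(145,231,352): 145+231 > 352 → valid
6 of the 7 triples form a triangle.

6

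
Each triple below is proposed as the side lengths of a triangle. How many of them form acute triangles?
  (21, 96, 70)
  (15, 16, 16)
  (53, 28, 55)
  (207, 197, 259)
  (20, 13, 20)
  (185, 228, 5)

4

(21,96,70): 21+70 ≤ 96, not a triangle
(15,16,16): 15²+16² = 481 > 256 = 16² → acute
(53,28,55): 28²+53² = 3593 > 3025 = 55² → acute
(207,197,259): 197²+207² = 81658 > 67081 = 259² → acute
(20,13,20): 13²+20² = 569 > 400 = 20² → acute
(185,228,5): 5+185 ≤ 228, not a triangle
4 of the 6 are acute.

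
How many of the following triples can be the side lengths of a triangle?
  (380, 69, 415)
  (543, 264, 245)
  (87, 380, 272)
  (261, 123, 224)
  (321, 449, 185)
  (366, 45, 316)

3

(69,380,415): 69+380 > 415 → valid
(245,264,543): 245+264 ≤ 543 → not valid
(87,272,380): 87+272 ≤ 380 → not valid
(123,224,261): 123+224 > 261 → valid
(185,321,449): 185+321 > 449 → valid
(45,316,366): 45+316 ≤ 366 → not valid
3 of the 6 triples form a triangle.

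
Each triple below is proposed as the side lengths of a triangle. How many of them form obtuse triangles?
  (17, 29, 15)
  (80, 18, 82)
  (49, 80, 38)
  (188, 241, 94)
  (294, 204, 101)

(17,29,15): 15²+17² = 514 < 841 = 29² → obtuse
(80,18,82): 18²+80² = 6724 = 82² → right
(49,80,38): 38²+49² = 3845 < 6400 = 80² → obtuse
(188,241,94): 94²+188² = 44180 < 58081 = 241² → obtuse
(294,204,101): 101²+204² = 51817 < 86436 = 294² → obtuse
4 of the 5 are obtuse.

4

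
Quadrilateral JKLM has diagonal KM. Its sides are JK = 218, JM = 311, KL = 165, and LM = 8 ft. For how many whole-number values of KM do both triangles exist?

15

From triangle JKM: 93 < KM < 529.
From triangle LKM: 157 < KM < 173.
Intersection: 157 < KM < 173, so integers 158 through 172: 15 values.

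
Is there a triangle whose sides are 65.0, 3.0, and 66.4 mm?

The longest side is 66.4, and the other two sum to 68.0.
Since 68.0 > 66.4, the triangle inequality holds.

Yes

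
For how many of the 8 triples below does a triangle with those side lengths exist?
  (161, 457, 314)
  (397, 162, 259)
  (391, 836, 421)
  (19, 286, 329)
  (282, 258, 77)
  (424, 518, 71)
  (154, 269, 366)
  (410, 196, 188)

(161,314,457): 161+314 > 457 → valid
(162,259,397): 162+259 > 397 → valid
(391,421,836): 391+421 ≤ 836 → not valid
(19,286,329): 19+286 ≤ 329 → not valid
(77,258,282): 77+258 > 282 → valid
(71,424,518): 71+424 ≤ 518 → not valid
(154,269,366): 154+269 > 366 → valid
(188,196,410): 188+196 ≤ 410 → not valid
4 of the 8 triples form a triangle.

4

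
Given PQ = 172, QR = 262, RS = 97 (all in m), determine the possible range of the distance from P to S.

0 ≤ PS ≤ 531 m

The maximum is all hops collinear in one direction: 172 + 262 + 97 = 531.
The longest hop is 262; the others sum to 269. Since 262 ≤ 269, the path can fold back on itself completely, so the minimum distance is 0.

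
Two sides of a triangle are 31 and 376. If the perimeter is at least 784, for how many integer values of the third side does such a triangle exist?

Triangle inequality: 345 < x < 407. Perimeter ≥ 784 gives x ≥ 784 − 31 − 376 = 377.
So 377 ≤ x < 407; integers 377 through 406: 30 values.

30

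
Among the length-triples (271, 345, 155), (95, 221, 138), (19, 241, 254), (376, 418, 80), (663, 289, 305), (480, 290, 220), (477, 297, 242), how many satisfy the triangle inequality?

6

(155,271,345): 155+271 > 345 → valid
(95,138,221): 95+138 > 221 → valid
(19,241,254): 19+241 > 254 → valid
(80,376,418): 80+376 > 418 → valid
(289,305,663): 289+305 ≤ 663 → not valid
(220,290,480): 220+290 > 480 → valid
(242,297,477): 242+297 > 477 → valid
6 of the 7 triples form a triangle.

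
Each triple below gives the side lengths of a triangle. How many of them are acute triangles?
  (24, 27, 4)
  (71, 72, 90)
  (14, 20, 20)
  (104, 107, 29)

(24,27,4): 4²+24² = 592 < 729 = 27² → obtuse
(71,72,90): 71²+72² = 10225 > 8100 = 90² → acute
(14,20,20): 14²+20² = 596 > 400 = 20² → acute
(104,107,29): 29²+104² = 11657 > 11449 = 107² → acute
3 of the 4 are acute.

3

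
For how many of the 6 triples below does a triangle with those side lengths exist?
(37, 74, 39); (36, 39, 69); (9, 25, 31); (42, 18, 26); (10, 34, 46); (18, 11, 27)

5

(37,39,74): 37+39 > 74 → valid
(36,39,69): 36+39 > 69 → valid
(9,25,31): 9+25 > 31 → valid
(18,26,42): 18+26 > 42 → valid
(10,34,46): 10+34 ≤ 46 → not valid
(11,18,27): 11+18 > 27 → valid
5 of the 6 triples form a triangle.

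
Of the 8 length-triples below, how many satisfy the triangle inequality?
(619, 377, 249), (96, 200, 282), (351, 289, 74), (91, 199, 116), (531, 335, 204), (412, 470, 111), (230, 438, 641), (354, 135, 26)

7

(249,377,619): 249+377 > 619 → valid
(96,200,282): 96+200 > 282 → valid
(74,289,351): 74+289 > 351 → valid
(91,116,199): 91+116 > 199 → valid
(204,335,531): 204+335 > 531 → valid
(111,412,470): 111+412 > 470 → valid
(230,438,641): 230+438 > 641 → valid
(26,135,354): 26+135 ≤ 354 → not valid
7 of the 8 triples form a triangle.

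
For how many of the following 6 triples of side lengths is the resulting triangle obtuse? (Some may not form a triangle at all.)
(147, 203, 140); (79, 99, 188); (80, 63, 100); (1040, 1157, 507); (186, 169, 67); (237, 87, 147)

1

(147,203,140): 140²+147² = 41209 = 203² → right
(79,99,188): 79+99 ≤ 188, not a triangle
(80,63,100): 63²+80² = 10369 > 10000 = 100² → acute
(1040,1157,507): 507²+1040² = 1338649 = 1157² → right
(186,169,67): 67²+169² = 33050 < 34596 = 186² → obtuse
(237,87,147): 87+147 ≤ 237, not a triangle
1 of the 6 is obtuse.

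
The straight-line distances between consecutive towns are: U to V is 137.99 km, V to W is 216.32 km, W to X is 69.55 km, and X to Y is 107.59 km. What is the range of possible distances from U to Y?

0 ≤ UY ≤ 531.45 km

The maximum is all hops collinear in one direction: 137.99 + 216.32 + 69.55 + 107.59 = 531.45.
The longest hop is 216.32; the others sum to 315.13. Since 216.32 ≤ 315.13, the path can fold back on itself completely, so the minimum distance is 0.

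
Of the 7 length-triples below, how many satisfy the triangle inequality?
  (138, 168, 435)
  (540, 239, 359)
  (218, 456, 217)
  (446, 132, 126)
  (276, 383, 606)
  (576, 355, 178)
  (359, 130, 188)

2

(138,168,435): 138+168 ≤ 435 → not valid
(239,359,540): 239+359 > 540 → valid
(217,218,456): 217+218 ≤ 456 → not valid
(126,132,446): 126+132 ≤ 446 → not valid
(276,383,606): 276+383 > 606 → valid
(178,355,576): 178+355 ≤ 576 → not valid
(130,188,359): 130+188 ≤ 359 → not valid
2 of the 7 triples form a triangle.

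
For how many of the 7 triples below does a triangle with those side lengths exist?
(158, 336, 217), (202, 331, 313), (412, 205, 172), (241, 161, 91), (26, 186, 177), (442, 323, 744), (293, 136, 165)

6

(158,217,336): 158+217 > 336 → valid
(202,313,331): 202+313 > 331 → valid
(172,205,412): 172+205 ≤ 412 → not valid
(91,161,241): 91+161 > 241 → valid
(26,177,186): 26+177 > 186 → valid
(323,442,744): 323+442 > 744 → valid
(136,165,293): 136+165 > 293 → valid
6 of the 7 triples form a triangle.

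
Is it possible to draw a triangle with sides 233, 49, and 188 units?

The longest side is 233, and the other two sum to 237.
Since 237 > 233, the triangle inequality holds.

Yes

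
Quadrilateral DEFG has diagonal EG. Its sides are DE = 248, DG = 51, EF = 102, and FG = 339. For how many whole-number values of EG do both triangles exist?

61

From triangle DEG: 197 < EG < 299.
From triangle FEG: 237 < EG < 441.
Intersection: 237 < EG < 299, so integers 238 through 298: 61 values.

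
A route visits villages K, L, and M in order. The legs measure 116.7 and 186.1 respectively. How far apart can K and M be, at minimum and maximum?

By the triangle inequality, |116.7 − 186.1| ≤ KM ≤ 116.7 + 186.1.

69.4 ≤ KM ≤ 302.8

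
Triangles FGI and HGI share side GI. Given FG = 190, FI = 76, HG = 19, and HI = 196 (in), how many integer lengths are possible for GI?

From triangle FGI: 114 < GI < 266.
From triangle HGI: 177 < GI < 215.
Intersection: 177 < GI < 215, so integers 178 through 214: 37 values.

37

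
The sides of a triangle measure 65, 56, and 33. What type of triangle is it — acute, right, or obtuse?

Compare the square of the longest side to the sum of squares of the other two: 33² + 56² = 4225 = 65².

right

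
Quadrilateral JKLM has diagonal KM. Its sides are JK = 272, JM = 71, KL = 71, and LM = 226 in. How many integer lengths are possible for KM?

From triangle JKM: 201 < KM < 343.
From triangle LKM: 155 < KM < 297.
Intersection: 201 < KM < 297, so integers 202 through 296: 95 values.

95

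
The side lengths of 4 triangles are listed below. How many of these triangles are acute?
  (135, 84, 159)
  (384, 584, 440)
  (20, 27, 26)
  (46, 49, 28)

(135,84,159): 84²+135² = 25281 = 159² → right
(384,584,440): 384²+440² = 341056 = 584² → right
(20,27,26): 20²+26² = 1076 > 729 = 27² → acute
(46,49,28): 28²+46² = 2900 > 2401 = 49² → acute
2 of the 4 are acute.

2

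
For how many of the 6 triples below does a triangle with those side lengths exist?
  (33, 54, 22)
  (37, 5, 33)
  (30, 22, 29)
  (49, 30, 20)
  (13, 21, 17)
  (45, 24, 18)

5

(22,33,54): 22+33 > 54 → valid
(5,33,37): 5+33 > 37 → valid
(22,29,30): 22+29 > 30 → valid
(20,30,49): 20+30 > 49 → valid
(13,17,21): 13+17 > 21 → valid
(18,24,45): 18+24 ≤ 45 → not valid
5 of the 6 triples form a triangle.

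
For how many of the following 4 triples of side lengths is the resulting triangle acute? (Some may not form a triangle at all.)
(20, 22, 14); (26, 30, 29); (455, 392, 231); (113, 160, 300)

(20,22,14): 14²+20² = 596 > 484 = 22² → acute
(26,30,29): 26²+29² = 1517 > 900 = 30² → acute
(455,392,231): 231²+392² = 207025 = 455² → right
(113,160,300): 113+160 ≤ 300, not a triangle
2 of the 4 are acute.

2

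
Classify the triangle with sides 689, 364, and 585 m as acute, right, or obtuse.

right

Compare the square of the longest side to the sum of squares of the other two: 364² + 585² = 474721 = 689².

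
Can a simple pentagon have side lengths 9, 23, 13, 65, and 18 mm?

For a pentagon, each side must be shorter than the sum of the others.
Here the longest side is 65, but the remaining 4 sides sum to only 63.

No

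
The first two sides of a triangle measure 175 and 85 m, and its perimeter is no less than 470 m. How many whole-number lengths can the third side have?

50

Triangle inequality: 90 < x < 260. Perimeter ≥ 470 gives x ≥ 470 − 175 − 85 = 210.
So 210 ≤ x < 260; integers 210 through 259: 50 values.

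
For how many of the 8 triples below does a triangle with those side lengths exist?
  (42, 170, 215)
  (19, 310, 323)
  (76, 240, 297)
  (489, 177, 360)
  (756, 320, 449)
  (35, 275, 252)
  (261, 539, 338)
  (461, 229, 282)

(42,170,215): 42+170 ≤ 215 → not valid
(19,310,323): 19+310 > 323 → valid
(76,240,297): 76+240 > 297 → valid
(177,360,489): 177+360 > 489 → valid
(320,449,756): 320+449 > 756 → valid
(35,252,275): 35+252 > 275 → valid
(261,338,539): 261+338 > 539 → valid
(229,282,461): 229+282 > 461 → valid
7 of the 8 triples form a triangle.

7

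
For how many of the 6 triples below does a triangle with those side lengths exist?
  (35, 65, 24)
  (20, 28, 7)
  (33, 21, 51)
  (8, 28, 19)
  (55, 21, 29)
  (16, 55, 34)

(24,35,65): 24+35 ≤ 65 → not valid
(7,20,28): 7+20 ≤ 28 → not valid
(21,33,51): 21+33 > 51 → valid
(8,19,28): 8+19 ≤ 28 → not valid
(21,29,55): 21+29 ≤ 55 → not valid
(16,34,55): 16+34 ≤ 55 → not valid
1 of the 6 triples forms a triangle.

1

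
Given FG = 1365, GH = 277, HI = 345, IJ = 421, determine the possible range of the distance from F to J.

322 ≤ FJ ≤ 2408

The maximum is all hops collinear in one direction: 1365 + 277 + 345 + 421 = 2408.
The longest hop is 1365; the others sum to 1043. Folding the others back against it leaves at least 1365 − 1043 = 322.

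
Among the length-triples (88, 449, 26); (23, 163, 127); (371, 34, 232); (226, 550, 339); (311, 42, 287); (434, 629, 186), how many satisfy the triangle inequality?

2

(26,88,449): 26+88 ≤ 449 → not valid
(23,127,163): 23+127 ≤ 163 → not valid
(34,232,371): 34+232 ≤ 371 → not valid
(226,339,550): 226+339 > 550 → valid
(42,287,311): 42+287 > 311 → valid
(186,434,629): 186+434 ≤ 629 → not valid
2 of the 6 triples form a triangle.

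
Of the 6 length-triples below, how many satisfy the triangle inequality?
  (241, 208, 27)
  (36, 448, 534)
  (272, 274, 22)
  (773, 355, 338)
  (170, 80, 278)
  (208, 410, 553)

2

(27,208,241): 27+208 ≤ 241 → not valid
(36,448,534): 36+448 ≤ 534 → not valid
(22,272,274): 22+272 > 274 → valid
(338,355,773): 338+355 ≤ 773 → not valid
(80,170,278): 80+170 ≤ 278 → not valid
(208,410,553): 208+410 > 553 → valid
2 of the 6 triples form a triangle.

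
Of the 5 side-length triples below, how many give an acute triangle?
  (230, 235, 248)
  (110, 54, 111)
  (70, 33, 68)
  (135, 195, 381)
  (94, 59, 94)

(230,235,248): 230²+235² = 108125 > 61504 = 248² → acute
(110,54,111): 54²+110² = 15016 > 12321 = 111² → acute
(70,33,68): 33²+68² = 5713 > 4900 = 70² → acute
(135,195,381): 135+195 ≤ 381, not a triangle
(94,59,94): 59²+94² = 12317 > 8836 = 94² → acute
4 of the 5 are acute.

4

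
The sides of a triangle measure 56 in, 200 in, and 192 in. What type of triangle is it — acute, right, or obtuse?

right

Compare the square of the longest side to the sum of squares of the other two: 56² + 192² = 40000 = 200².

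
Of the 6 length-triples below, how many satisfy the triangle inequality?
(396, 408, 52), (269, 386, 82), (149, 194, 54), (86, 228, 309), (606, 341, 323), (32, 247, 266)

(52,396,408): 52+396 > 408 → valid
(82,269,386): 82+269 ≤ 386 → not valid
(54,149,194): 54+149 > 194 → valid
(86,228,309): 86+228 > 309 → valid
(323,341,606): 323+341 > 606 → valid
(32,247,266): 32+247 > 266 → valid
5 of the 6 triples form a triangle.

5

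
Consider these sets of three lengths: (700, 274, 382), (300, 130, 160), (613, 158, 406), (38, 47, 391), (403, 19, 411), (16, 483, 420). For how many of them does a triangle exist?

1

(274,382,700): 274+382 ≤ 700 → not valid
(130,160,300): 130+160 ≤ 300 → not valid
(158,406,613): 158+406 ≤ 613 → not valid
(38,47,391): 38+47 ≤ 391 → not valid
(19,403,411): 19+403 > 411 → valid
(16,420,483): 16+420 ≤ 483 → not valid
1 of the 6 triples forms a triangle.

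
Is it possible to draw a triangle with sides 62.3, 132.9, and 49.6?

No

The longest side is 132.9, but the other two sum to only 111.9.
111.9 < 132.9, so the triangle inequality fails.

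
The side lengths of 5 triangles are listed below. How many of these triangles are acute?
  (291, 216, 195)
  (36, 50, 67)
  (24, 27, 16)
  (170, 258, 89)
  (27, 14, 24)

(291,216,195): 195²+216² = 84681 = 291² → right
(36,50,67): 36²+50² = 3796 < 4489 = 67² → obtuse
(24,27,16): 16²+24² = 832 > 729 = 27² → acute
(170,258,89): 89²+170² = 36821 < 66564 = 258² → obtuse
(27,14,24): 14²+24² = 772 > 729 = 27² → acute
2 of the 5 are acute.

2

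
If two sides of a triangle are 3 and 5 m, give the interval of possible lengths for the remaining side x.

By the triangle inequality, x must be less than 3 + 5 = 8 and greater than |3 − 5| = 2.

2 < x < 8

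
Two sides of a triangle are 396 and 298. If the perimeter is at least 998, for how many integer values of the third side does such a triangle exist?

Triangle inequality: 98 < x < 694. Perimeter ≥ 998 gives x ≥ 998 − 396 − 298 = 304.
So 304 ≤ x < 694; integers 304 through 693: 390 values.

390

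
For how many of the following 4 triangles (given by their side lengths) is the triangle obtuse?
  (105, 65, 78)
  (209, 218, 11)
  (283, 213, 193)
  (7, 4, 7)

(105,65,78): 65²+78² = 10309 < 11025 = 105² → obtuse
(209,218,11): 11²+209² = 43802 < 47524 = 218² → obtuse
(283,213,193): 193²+213² = 82618 > 80089 = 283² → acute
(7,4,7): 4²+7² = 65 > 49 = 7² → acute
2 of the 4 are obtuse.

2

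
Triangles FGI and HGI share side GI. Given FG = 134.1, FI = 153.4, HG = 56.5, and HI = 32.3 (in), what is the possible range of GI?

24.2 < GI < 88.8

From triangle FGI: |134.1 − 153.4| < GI < 134.1 + 153.4, i.e. 19.3 < GI < 287.5.
From triangle HGI: 24.2 < GI < 88.8.
Both must hold, so GI lies in the intersection.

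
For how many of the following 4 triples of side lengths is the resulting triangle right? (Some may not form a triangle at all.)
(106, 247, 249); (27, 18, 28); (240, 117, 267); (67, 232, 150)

(106,247,249): 106²+247² = 72245 > 62001 = 249² → acute
(27,18,28): 18²+27² = 1053 > 784 = 28² → acute
(240,117,267): 117²+240² = 71289 = 267² → right
(67,232,150): 67+150 ≤ 232, not a triangle
1 of the 4 is right.

1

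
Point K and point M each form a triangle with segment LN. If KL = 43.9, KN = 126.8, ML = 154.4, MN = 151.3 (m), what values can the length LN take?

82.9 < LN < 170.7

From triangle KLN: |43.9 − 126.8| < LN < 43.9 + 126.8, i.e. 82.9 < LN < 170.7.
From triangle MLN: 3.1 < LN < 305.7.
Both must hold, so LN lies in the intersection.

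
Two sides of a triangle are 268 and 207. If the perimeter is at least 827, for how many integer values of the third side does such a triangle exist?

Triangle inequality: 61 < x < 475. Perimeter ≥ 827 gives x ≥ 827 − 268 − 207 = 352.
So 352 ≤ x < 475; integers 352 through 474: 123 values.

123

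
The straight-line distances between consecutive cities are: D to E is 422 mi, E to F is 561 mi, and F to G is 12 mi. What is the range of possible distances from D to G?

127 ≤ DG ≤ 995 mi

The maximum is all hops collinear in one direction: 422 + 561 + 12 = 995.
The longest hop is 561; the others sum to 434. Folding the others back against it leaves at least 561 − 434 = 127.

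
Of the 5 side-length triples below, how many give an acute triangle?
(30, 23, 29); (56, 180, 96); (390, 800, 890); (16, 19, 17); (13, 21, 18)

(30,23,29): 23²+29² = 1370 > 900 = 30² → acute
(56,180,96): 56+96 ≤ 180, not a triangle
(390,800,890): 390²+800² = 792100 = 890² → right
(16,19,17): 16²+17² = 545 > 361 = 19² → acute
(13,21,18): 13²+18² = 493 > 441 = 21² → acute
3 of the 5 are acute.

3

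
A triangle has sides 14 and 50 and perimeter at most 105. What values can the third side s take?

Triangle inequality alone gives 36 < s < 64.
The perimeter condition gives s ≤ 105 − 14 − 50 = 41.
Intersecting the two: 36 < s ≤ 41.

36 < s ≤ 41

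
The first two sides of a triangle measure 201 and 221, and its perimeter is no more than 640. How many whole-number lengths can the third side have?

198

Triangle inequality: 20 < x < 422. Perimeter ≤ 640 gives x ≤ 640 − 201 − 221 = 218.
So 20 < x ≤ 218; integers 21 through 218: 198 values.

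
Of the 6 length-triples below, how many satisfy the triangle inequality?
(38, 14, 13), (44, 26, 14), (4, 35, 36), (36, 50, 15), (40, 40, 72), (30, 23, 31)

(13,14,38): 13+14 ≤ 38 → not valid
(14,26,44): 14+26 ≤ 44 → not valid
(4,35,36): 4+35 > 36 → valid
(15,36,50): 15+36 > 50 → valid
(40,40,72): 40+40 > 72 → valid
(23,30,31): 23+30 > 31 → valid
4 of the 6 triples form a triangle.

4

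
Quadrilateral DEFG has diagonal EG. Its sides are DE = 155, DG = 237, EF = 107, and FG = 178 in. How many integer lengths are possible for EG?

From triangle DEG: 82 < EG < 392.
From triangle FEG: 71 < EG < 285.
Intersection: 82 < EG < 285, so integers 83 through 284: 202 values.

202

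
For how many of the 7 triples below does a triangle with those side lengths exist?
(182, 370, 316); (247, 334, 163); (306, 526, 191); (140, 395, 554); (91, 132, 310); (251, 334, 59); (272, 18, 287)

3

(182,316,370): 182+316 > 370 → valid
(163,247,334): 163+247 > 334 → valid
(191,306,526): 191+306 ≤ 526 → not valid
(140,395,554): 140+395 ≤ 554 → not valid
(91,132,310): 91+132 ≤ 310 → not valid
(59,251,334): 59+251 ≤ 334 → not valid
(18,272,287): 18+272 > 287 → valid
3 of the 7 triples form a triangle.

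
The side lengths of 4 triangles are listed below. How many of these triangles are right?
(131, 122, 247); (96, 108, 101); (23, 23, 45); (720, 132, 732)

(131,122,247): 122²+131² = 32045 < 61009 = 247² → obtuse
(96,108,101): 96²+101² = 19417 > 11664 = 108² → acute
(23,23,45): 23²+23² = 1058 < 2025 = 45² → obtuse
(720,132,732): 132²+720² = 535824 = 732² → right
1 of the 4 is right.

1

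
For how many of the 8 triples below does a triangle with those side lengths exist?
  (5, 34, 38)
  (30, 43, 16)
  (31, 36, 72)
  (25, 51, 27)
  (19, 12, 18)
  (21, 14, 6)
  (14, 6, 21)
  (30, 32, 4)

(5,34,38): 5+34 > 38 → valid
(16,30,43): 16+30 > 43 → valid
(31,36,72): 31+36 ≤ 72 → not valid
(25,27,51): 25+27 > 51 → valid
(12,18,19): 12+18 > 19 → valid
(6,14,21): 6+14 ≤ 21 → not valid
(6,14,21): 6+14 ≤ 21 → not valid
(4,30,32): 4+30 > 32 → valid
5 of the 8 triples form a triangle.

5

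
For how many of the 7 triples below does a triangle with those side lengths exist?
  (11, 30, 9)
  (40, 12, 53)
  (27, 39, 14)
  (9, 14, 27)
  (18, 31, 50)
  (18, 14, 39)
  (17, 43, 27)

(9,11,30): 9+11 ≤ 30 → not valid
(12,40,53): 12+40 ≤ 53 → not valid
(14,27,39): 14+27 > 39 → valid
(9,14,27): 9+14 ≤ 27 → not valid
(18,31,50): 18+31 ≤ 50 → not valid
(14,18,39): 14+18 ≤ 39 → not valid
(17,27,43): 17+27 > 43 → valid
2 of the 7 triples form a triangle.

2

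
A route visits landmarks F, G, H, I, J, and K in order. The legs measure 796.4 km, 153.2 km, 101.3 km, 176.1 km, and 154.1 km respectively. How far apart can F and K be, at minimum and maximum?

The maximum is all hops collinear in one direction: 796.4 + 153.2 + 101.3 + 176.1 + 154.1 = 1381.1.
The longest hop is 796.4; the others sum to 584.7. Folding the others back against it leaves at least 796.4 − 584.7 = 211.7.

211.7 ≤ FK ≤ 1381.1 km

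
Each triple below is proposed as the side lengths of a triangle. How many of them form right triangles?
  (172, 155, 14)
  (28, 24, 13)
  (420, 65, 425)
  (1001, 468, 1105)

2

(172,155,14): 14+155 ≤ 172, not a triangle
(28,24,13): 13²+24² = 745 < 784 = 28² → obtuse
(420,65,425): 65²+420² = 180625 = 425² → right
(1001,468,1105): 468²+1001² = 1221025 = 1105² → right
2 of the 4 are right.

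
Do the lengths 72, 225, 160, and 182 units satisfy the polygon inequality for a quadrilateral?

Yes

A quadrilateral exists iff every side is shorter than the sum of the others — equivalently, the longest side is less than the sum of the rest.
Longest side 225 < 414 (sum of the remaining 3), so yes.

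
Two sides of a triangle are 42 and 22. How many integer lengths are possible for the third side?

The third side lies in the open interval (20, 64).
Integers from 21 to 63 inclusive: 63 − 21 + 1 = 43.

43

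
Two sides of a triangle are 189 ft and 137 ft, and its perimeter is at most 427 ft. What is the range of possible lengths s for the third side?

52 < s ≤ 101

Triangle inequality alone gives 52 < s < 326.
The perimeter condition gives s ≤ 427 − 189 − 137 = 101.
Intersecting the two: 52 < s ≤ 101.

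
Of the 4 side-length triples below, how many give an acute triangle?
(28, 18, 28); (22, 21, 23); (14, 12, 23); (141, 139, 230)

(28,18,28): 18²+28² = 1108 > 784 = 28² → acute
(22,21,23): 21²+22² = 925 > 529 = 23² → acute
(14,12,23): 12²+14² = 340 < 529 = 23² → obtuse
(141,139,230): 139²+141² = 39202 < 52900 = 230² → obtuse
2 of the 4 are acute.

2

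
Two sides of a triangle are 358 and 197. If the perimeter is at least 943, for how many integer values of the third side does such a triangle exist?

Triangle inequality: 161 < x < 555. Perimeter ≥ 943 gives x ≥ 943 − 358 − 197 = 388.
So 388 ≤ x < 555; integers 388 through 554: 167 values.

167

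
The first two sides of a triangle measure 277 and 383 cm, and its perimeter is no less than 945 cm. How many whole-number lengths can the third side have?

375

Triangle inequality: 106 < x < 660. Perimeter ≥ 945 gives x ≥ 945 − 277 − 383 = 285.
So 285 ≤ x < 660; integers 285 through 659: 375 values.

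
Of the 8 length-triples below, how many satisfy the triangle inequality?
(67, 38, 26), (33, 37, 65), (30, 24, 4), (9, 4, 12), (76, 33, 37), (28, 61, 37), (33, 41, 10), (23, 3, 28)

(26,38,67): 26+38 ≤ 67 → not valid
(33,37,65): 33+37 > 65 → valid
(4,24,30): 4+24 ≤ 30 → not valid
(4,9,12): 4+9 > 12 → valid
(33,37,76): 33+37 ≤ 76 → not valid
(28,37,61): 28+37 > 61 → valid
(10,33,41): 10+33 > 41 → valid
(3,23,28): 3+23 ≤ 28 → not valid
4 of the 8 triples form a triangle.

4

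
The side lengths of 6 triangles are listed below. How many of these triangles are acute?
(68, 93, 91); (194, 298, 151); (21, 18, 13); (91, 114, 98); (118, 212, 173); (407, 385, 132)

(68,93,91): 68²+91² = 12905 > 8649 = 93² → acute
(194,298,151): 151²+194² = 60437 < 88804 = 298² → obtuse
(21,18,13): 13²+18² = 493 > 441 = 21² → acute
(91,114,98): 91²+98² = 17885 > 12996 = 114² → acute
(118,212,173): 118²+173² = 43853 < 44944 = 212² → obtuse
(407,385,132): 132²+385² = 165649 = 407² → right
3 of the 6 are acute.

3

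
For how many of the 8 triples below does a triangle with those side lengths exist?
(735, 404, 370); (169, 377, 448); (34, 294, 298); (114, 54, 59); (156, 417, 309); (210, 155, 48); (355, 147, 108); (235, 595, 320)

4

(370,404,735): 370+404 > 735 → valid
(169,377,448): 169+377 > 448 → valid
(34,294,298): 34+294 > 298 → valid
(54,59,114): 54+59 ≤ 114 → not valid
(156,309,417): 156+309 > 417 → valid
(48,155,210): 48+155 ≤ 210 → not valid
(108,147,355): 108+147 ≤ 355 → not valid
(235,320,595): 235+320 ≤ 595 → not valid
4 of the 8 triples form a triangle.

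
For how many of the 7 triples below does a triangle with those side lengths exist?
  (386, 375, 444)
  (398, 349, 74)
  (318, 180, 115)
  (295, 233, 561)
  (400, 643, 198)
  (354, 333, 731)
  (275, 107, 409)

2

(375,386,444): 375+386 > 444 → valid
(74,349,398): 74+349 > 398 → valid
(115,180,318): 115+180 ≤ 318 → not valid
(233,295,561): 233+295 ≤ 561 → not valid
(198,400,643): 198+400 ≤ 643 → not valid
(333,354,731): 333+354 ≤ 731 → not valid
(107,275,409): 107+275 ≤ 409 → not valid
2 of the 7 triples form a triangle.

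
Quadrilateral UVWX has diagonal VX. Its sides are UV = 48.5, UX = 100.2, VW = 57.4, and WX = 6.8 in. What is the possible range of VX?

51.7 < VX < 64.2

From triangle UVX: |48.5 − 100.2| < VX < 48.5 + 100.2, i.e. 51.7 < VX < 148.7.
From triangle WVX: 50.6 < VX < 64.2.
Both must hold, so VX lies in the intersection.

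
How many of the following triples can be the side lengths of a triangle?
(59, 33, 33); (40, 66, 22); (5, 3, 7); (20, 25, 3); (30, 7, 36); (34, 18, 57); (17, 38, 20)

3

(33,33,59): 33+33 > 59 → valid
(22,40,66): 22+40 ≤ 66 → not valid
(3,5,7): 3+5 > 7 → valid
(3,20,25): 3+20 ≤ 25 → not valid
(7,30,36): 7+30 > 36 → valid
(18,34,57): 18+34 ≤ 57 → not valid
(17,20,38): 17+20 ≤ 38 → not valid
3 of the 7 triples form a triangle.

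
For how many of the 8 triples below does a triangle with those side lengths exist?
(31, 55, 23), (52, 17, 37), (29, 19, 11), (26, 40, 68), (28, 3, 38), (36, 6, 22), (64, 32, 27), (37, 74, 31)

(23,31,55): 23+31 ≤ 55 → not valid
(17,37,52): 17+37 > 52 → valid
(11,19,29): 11+19 > 29 → valid
(26,40,68): 26+40 ≤ 68 → not valid
(3,28,38): 3+28 ≤ 38 → not valid
(6,22,36): 6+22 ≤ 36 → not valid
(27,32,64): 27+32 ≤ 64 → not valid
(31,37,74): 31+37 ≤ 74 → not valid
2 of the 8 triples form a triangle.

2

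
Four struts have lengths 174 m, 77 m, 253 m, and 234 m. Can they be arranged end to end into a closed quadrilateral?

A quadrilateral exists iff every side is shorter than the sum of the others — equivalently, the longest side is less than the sum of the rest.
Longest side 253 < 485 (sum of the remaining 3), so yes.

Yes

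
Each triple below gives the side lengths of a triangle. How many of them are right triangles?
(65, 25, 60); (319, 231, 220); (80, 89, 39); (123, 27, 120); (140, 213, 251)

4

(65,25,60): 25²+60² = 4225 = 65² → right
(319,231,220): 220²+231² = 101761 = 319² → right
(80,89,39): 39²+80² = 7921 = 89² → right
(123,27,120): 27²+120² = 15129 = 123² → right
(140,213,251): 140²+213² = 64969 > 63001 = 251² → acute
4 of the 5 are right.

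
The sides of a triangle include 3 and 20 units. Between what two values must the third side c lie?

17 < c < 23 (units)

By the triangle inequality, c must be less than 3 + 20 = 23 and greater than |3 − 20| = 17.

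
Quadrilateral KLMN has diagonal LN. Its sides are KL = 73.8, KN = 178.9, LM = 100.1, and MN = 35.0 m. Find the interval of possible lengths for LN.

105.1 < LN < 135.1

From triangle KLN: |73.8 − 178.9| < LN < 73.8 + 178.9, i.e. 105.1 < LN < 252.7.
From triangle MLN: 65.1 < LN < 135.1.
Both must hold, so LN lies in the intersection.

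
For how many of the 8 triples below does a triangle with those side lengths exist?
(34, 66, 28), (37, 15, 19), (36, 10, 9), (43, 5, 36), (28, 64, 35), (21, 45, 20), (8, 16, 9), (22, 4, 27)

(28,34,66): 28+34 ≤ 66 → not valid
(15,19,37): 15+19 ≤ 37 → not valid
(9,10,36): 9+10 ≤ 36 → not valid
(5,36,43): 5+36 ≤ 43 → not valid
(28,35,64): 28+35 ≤ 64 → not valid
(20,21,45): 20+21 ≤ 45 → not valid
(8,9,16): 8+9 > 16 → valid
(4,22,27): 4+22 ≤ 27 → not valid
1 of the 8 triples forms a triangle.

1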